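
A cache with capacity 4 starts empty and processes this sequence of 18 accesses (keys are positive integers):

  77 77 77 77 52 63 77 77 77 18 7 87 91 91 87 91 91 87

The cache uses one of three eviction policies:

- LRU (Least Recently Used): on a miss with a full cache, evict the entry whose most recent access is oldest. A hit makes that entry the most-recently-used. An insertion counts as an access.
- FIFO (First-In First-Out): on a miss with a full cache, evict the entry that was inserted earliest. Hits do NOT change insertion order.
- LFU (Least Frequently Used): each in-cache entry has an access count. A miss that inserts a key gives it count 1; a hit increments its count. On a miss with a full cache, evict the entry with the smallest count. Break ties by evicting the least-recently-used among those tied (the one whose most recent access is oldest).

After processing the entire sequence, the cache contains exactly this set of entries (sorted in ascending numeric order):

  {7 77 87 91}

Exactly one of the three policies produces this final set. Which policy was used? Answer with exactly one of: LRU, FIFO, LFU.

Answer: LFU

Derivation:
Simulating under each policy and comparing final sets:
  LRU: final set = {7 18 87 91} -> differs
  FIFO: final set = {7 18 87 91} -> differs
  LFU: final set = {7 77 87 91} -> MATCHES target
Only LFU produces the target set.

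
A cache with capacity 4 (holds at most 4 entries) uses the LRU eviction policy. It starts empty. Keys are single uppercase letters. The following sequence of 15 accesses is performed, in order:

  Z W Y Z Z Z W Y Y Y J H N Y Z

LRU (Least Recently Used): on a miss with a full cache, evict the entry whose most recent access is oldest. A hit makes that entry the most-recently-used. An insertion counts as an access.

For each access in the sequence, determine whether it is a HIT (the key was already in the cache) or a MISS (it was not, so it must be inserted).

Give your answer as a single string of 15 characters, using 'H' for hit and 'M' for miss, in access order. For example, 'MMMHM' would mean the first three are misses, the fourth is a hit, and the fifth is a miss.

Answer: MMMHHHHHHHMMMHM

Derivation:
LRU simulation (capacity=4):
  1. access Z: MISS. Cache (LRU->MRU): [Z]
  2. access W: MISS. Cache (LRU->MRU): [Z W]
  3. access Y: MISS. Cache (LRU->MRU): [Z W Y]
  4. access Z: HIT. Cache (LRU->MRU): [W Y Z]
  5. access Z: HIT. Cache (LRU->MRU): [W Y Z]
  6. access Z: HIT. Cache (LRU->MRU): [W Y Z]
  7. access W: HIT. Cache (LRU->MRU): [Y Z W]
  8. access Y: HIT. Cache (LRU->MRU): [Z W Y]
  9. access Y: HIT. Cache (LRU->MRU): [Z W Y]
  10. access Y: HIT. Cache (LRU->MRU): [Z W Y]
  11. access J: MISS. Cache (LRU->MRU): [Z W Y J]
  12. access H: MISS, evict Z. Cache (LRU->MRU): [W Y J H]
  13. access N: MISS, evict W. Cache (LRU->MRU): [Y J H N]
  14. access Y: HIT. Cache (LRU->MRU): [J H N Y]
  15. access Z: MISS, evict J. Cache (LRU->MRU): [H N Y Z]
Total: 8 hits, 7 misses, 3 evictions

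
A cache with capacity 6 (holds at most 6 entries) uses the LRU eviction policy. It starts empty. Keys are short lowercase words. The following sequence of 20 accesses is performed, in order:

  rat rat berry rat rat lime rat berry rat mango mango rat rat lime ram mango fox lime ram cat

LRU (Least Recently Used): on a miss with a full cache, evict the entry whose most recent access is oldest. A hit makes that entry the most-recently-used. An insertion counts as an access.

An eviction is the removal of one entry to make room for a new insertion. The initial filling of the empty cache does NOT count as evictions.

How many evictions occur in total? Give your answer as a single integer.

Answer: 1

Derivation:
LRU simulation (capacity=6):
  1. access rat: MISS. Cache (LRU->MRU): [rat]
  2. access rat: HIT. Cache (LRU->MRU): [rat]
  3. access berry: MISS. Cache (LRU->MRU): [rat berry]
  4. access rat: HIT. Cache (LRU->MRU): [berry rat]
  5. access rat: HIT. Cache (LRU->MRU): [berry rat]
  6. access lime: MISS. Cache (LRU->MRU): [berry rat lime]
  7. access rat: HIT. Cache (LRU->MRU): [berry lime rat]
  8. access berry: HIT. Cache (LRU->MRU): [lime rat berry]
  9. access rat: HIT. Cache (LRU->MRU): [lime berry rat]
  10. access mango: MISS. Cache (LRU->MRU): [lime berry rat mango]
  11. access mango: HIT. Cache (LRU->MRU): [lime berry rat mango]
  12. access rat: HIT. Cache (LRU->MRU): [lime berry mango rat]
  13. access rat: HIT. Cache (LRU->MRU): [lime berry mango rat]
  14. access lime: HIT. Cache (LRU->MRU): [berry mango rat lime]
  15. access ram: MISS. Cache (LRU->MRU): [berry mango rat lime ram]
  16. access mango: HIT. Cache (LRU->MRU): [berry rat lime ram mango]
  17. access fox: MISS. Cache (LRU->MRU): [berry rat lime ram mango fox]
  18. access lime: HIT. Cache (LRU->MRU): [berry rat ram mango fox lime]
  19. access ram: HIT. Cache (LRU->MRU): [berry rat mango fox lime ram]
  20. access cat: MISS, evict berry. Cache (LRU->MRU): [rat mango fox lime ram cat]
Total: 13 hits, 7 misses, 1 evictions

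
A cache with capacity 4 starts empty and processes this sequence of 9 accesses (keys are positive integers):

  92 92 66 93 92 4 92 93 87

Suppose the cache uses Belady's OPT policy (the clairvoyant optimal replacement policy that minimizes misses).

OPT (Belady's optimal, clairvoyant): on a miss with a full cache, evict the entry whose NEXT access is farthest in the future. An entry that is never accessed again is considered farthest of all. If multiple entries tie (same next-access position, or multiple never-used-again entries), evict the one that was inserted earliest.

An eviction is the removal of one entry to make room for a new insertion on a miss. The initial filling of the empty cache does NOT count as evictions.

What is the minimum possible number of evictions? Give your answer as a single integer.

Answer: 1

Derivation:
OPT (Belady) simulation (capacity=4):
  1. access 92: MISS. Cache: [92]
  2. access 92: HIT. Next use of 92: step 5. Cache: [92]
  3. access 66: MISS. Cache: [92 66]
  4. access 93: MISS. Cache: [92 66 93]
  5. access 92: HIT. Next use of 92: step 7. Cache: [92 66 93]
  6. access 4: MISS. Cache: [92 66 93 4]
  7. access 92: HIT. Next use of 92: never. Cache: [92 66 93 4]
  8. access 93: HIT. Next use of 93: never. Cache: [92 66 93 4]
  9. access 87: MISS, evict 92 (next use: never). Cache: [66 93 4 87]
Total: 4 hits, 5 misses, 1 evictions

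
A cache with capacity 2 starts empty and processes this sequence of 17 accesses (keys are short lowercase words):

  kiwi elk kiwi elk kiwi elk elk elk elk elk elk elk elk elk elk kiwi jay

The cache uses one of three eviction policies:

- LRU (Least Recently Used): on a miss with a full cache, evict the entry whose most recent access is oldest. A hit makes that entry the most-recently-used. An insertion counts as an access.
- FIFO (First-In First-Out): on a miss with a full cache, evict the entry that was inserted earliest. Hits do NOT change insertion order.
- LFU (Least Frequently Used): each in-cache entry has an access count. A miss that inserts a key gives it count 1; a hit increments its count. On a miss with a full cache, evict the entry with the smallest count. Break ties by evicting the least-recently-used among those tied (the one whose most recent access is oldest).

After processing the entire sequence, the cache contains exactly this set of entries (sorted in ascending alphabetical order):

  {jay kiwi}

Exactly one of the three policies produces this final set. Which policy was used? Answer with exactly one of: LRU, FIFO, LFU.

Simulating under each policy and comparing final sets:
  LRU: final set = {jay kiwi} -> MATCHES target
  FIFO: final set = {elk jay} -> differs
  LFU: final set = {elk jay} -> differs
Only LRU produces the target set.

Answer: LRU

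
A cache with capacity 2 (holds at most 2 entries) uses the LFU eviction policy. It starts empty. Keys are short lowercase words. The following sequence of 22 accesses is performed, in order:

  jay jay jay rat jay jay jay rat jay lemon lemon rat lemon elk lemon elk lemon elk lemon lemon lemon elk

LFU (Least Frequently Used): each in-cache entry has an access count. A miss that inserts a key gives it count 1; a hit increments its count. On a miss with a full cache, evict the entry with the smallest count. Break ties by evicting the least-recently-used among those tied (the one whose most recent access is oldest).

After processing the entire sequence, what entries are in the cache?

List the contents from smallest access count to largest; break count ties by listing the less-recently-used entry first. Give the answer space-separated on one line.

LFU simulation (capacity=2):
  1. access jay: MISS. Cache: [jay(c=1)]
  2. access jay: HIT, count now 2. Cache: [jay(c=2)]
  3. access jay: HIT, count now 3. Cache: [jay(c=3)]
  4. access rat: MISS. Cache: [rat(c=1) jay(c=3)]
  5. access jay: HIT, count now 4. Cache: [rat(c=1) jay(c=4)]
  6. access jay: HIT, count now 5. Cache: [rat(c=1) jay(c=5)]
  7. access jay: HIT, count now 6. Cache: [rat(c=1) jay(c=6)]
  8. access rat: HIT, count now 2. Cache: [rat(c=2) jay(c=6)]
  9. access jay: HIT, count now 7. Cache: [rat(c=2) jay(c=7)]
  10. access lemon: MISS, evict rat(c=2). Cache: [lemon(c=1) jay(c=7)]
  11. access lemon: HIT, count now 2. Cache: [lemon(c=2) jay(c=7)]
  12. access rat: MISS, evict lemon(c=2). Cache: [rat(c=1) jay(c=7)]
  13. access lemon: MISS, evict rat(c=1). Cache: [lemon(c=1) jay(c=7)]
  14. access elk: MISS, evict lemon(c=1). Cache: [elk(c=1) jay(c=7)]
  15. access lemon: MISS, evict elk(c=1). Cache: [lemon(c=1) jay(c=7)]
  16. access elk: MISS, evict lemon(c=1). Cache: [elk(c=1) jay(c=7)]
  17. access lemon: MISS, evict elk(c=1). Cache: [lemon(c=1) jay(c=7)]
  18. access elk: MISS, evict lemon(c=1). Cache: [elk(c=1) jay(c=7)]
  19. access lemon: MISS, evict elk(c=1). Cache: [lemon(c=1) jay(c=7)]
  20. access lemon: HIT, count now 2. Cache: [lemon(c=2) jay(c=7)]
  21. access lemon: HIT, count now 3. Cache: [lemon(c=3) jay(c=7)]
  22. access elk: MISS, evict lemon(c=3). Cache: [elk(c=1) jay(c=7)]
Total: 10 hits, 12 misses, 10 evictions

Answer: elk jay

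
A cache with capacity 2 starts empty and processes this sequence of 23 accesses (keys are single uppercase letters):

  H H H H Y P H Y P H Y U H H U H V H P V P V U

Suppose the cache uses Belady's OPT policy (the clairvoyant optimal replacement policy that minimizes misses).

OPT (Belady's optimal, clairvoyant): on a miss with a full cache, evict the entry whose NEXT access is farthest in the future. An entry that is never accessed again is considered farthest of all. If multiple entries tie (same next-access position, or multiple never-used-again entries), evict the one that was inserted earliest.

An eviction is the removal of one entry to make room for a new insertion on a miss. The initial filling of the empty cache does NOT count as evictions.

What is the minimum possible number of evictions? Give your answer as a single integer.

OPT (Belady) simulation (capacity=2):
  1. access H: MISS. Cache: [H]
  2. access H: HIT. Next use of H: step 3. Cache: [H]
  3. access H: HIT. Next use of H: step 4. Cache: [H]
  4. access H: HIT. Next use of H: step 7. Cache: [H]
  5. access Y: MISS. Cache: [H Y]
  6. access P: MISS, evict Y (next use: step 8). Cache: [H P]
  7. access H: HIT. Next use of H: step 10. Cache: [H P]
  8. access Y: MISS, evict H (next use: step 10). Cache: [P Y]
  9. access P: HIT. Next use of P: step 19. Cache: [P Y]
  10. access H: MISS, evict P (next use: step 19). Cache: [Y H]
  11. access Y: HIT. Next use of Y: never. Cache: [Y H]
  12. access U: MISS, evict Y (next use: never). Cache: [H U]
  13. access H: HIT. Next use of H: step 14. Cache: [H U]
  14. access H: HIT. Next use of H: step 16. Cache: [H U]
  15. access U: HIT. Next use of U: step 23. Cache: [H U]
  16. access H: HIT. Next use of H: step 18. Cache: [H U]
  17. access V: MISS, evict U (next use: step 23). Cache: [H V]
  18. access H: HIT. Next use of H: never. Cache: [H V]
  19. access P: MISS, evict H (next use: never). Cache: [V P]
  20. access V: HIT. Next use of V: step 22. Cache: [V P]
  21. access P: HIT. Next use of P: never. Cache: [V P]
  22. access V: HIT. Next use of V: never. Cache: [V P]
  23. access U: MISS, evict V (next use: never). Cache: [P U]
Total: 14 hits, 9 misses, 7 evictions

Answer: 7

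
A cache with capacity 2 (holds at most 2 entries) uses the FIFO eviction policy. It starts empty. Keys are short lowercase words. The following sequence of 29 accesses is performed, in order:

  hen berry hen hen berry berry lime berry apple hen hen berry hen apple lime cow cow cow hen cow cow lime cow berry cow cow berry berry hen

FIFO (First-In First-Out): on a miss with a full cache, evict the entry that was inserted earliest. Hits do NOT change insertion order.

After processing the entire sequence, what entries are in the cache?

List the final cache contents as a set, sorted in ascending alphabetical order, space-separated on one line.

Answer: berry hen

Derivation:
FIFO simulation (capacity=2):
  1. access hen: MISS. Cache (old->new): [hen]
  2. access berry: MISS. Cache (old->new): [hen berry]
  3. access hen: HIT. Cache (old->new): [hen berry]
  4. access hen: HIT. Cache (old->new): [hen berry]
  5. access berry: HIT. Cache (old->new): [hen berry]
  6. access berry: HIT. Cache (old->new): [hen berry]
  7. access lime: MISS, evict hen. Cache (old->new): [berry lime]
  8. access berry: HIT. Cache (old->new): [berry lime]
  9. access apple: MISS, evict berry. Cache (old->new): [lime apple]
  10. access hen: MISS, evict lime. Cache (old->new): [apple hen]
  11. access hen: HIT. Cache (old->new): [apple hen]
  12. access berry: MISS, evict apple. Cache (old->new): [hen berry]
  13. access hen: HIT. Cache (old->new): [hen berry]
  14. access apple: MISS, evict hen. Cache (old->new): [berry apple]
  15. access lime: MISS, evict berry. Cache (old->new): [apple lime]
  16. access cow: MISS, evict apple. Cache (old->new): [lime cow]
  17. access cow: HIT. Cache (old->new): [lime cow]
  18. access cow: HIT. Cache (old->new): [lime cow]
  19. access hen: MISS, evict lime. Cache (old->new): [cow hen]
  20. access cow: HIT. Cache (old->new): [cow hen]
  21. access cow: HIT. Cache (old->new): [cow hen]
  22. access lime: MISS, evict cow. Cache (old->new): [hen lime]
  23. access cow: MISS, evict hen. Cache (old->new): [lime cow]
  24. access berry: MISS, evict lime. Cache (old->new): [cow berry]
  25. access cow: HIT. Cache (old->new): [cow berry]
  26. access cow: HIT. Cache (old->new): [cow berry]
  27. access berry: HIT. Cache (old->new): [cow berry]
  28. access berry: HIT. Cache (old->new): [cow berry]
  29. access hen: MISS, evict cow. Cache (old->new): [berry hen]
Total: 15 hits, 14 misses, 12 evictions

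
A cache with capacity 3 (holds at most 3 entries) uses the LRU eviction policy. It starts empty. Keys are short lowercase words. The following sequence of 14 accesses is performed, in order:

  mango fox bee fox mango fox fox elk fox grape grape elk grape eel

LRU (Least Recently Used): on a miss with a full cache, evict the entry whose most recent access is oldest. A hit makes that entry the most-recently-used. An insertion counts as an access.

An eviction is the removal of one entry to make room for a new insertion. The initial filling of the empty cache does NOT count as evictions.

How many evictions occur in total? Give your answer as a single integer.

LRU simulation (capacity=3):
  1. access mango: MISS. Cache (LRU->MRU): [mango]
  2. access fox: MISS. Cache (LRU->MRU): [mango fox]
  3. access bee: MISS. Cache (LRU->MRU): [mango fox bee]
  4. access fox: HIT. Cache (LRU->MRU): [mango bee fox]
  5. access mango: HIT. Cache (LRU->MRU): [bee fox mango]
  6. access fox: HIT. Cache (LRU->MRU): [bee mango fox]
  7. access fox: HIT. Cache (LRU->MRU): [bee mango fox]
  8. access elk: MISS, evict bee. Cache (LRU->MRU): [mango fox elk]
  9. access fox: HIT. Cache (LRU->MRU): [mango elk fox]
  10. access grape: MISS, evict mango. Cache (LRU->MRU): [elk fox grape]
  11. access grape: HIT. Cache (LRU->MRU): [elk fox grape]
  12. access elk: HIT. Cache (LRU->MRU): [fox grape elk]
  13. access grape: HIT. Cache (LRU->MRU): [fox elk grape]
  14. access eel: MISS, evict fox. Cache (LRU->MRU): [elk grape eel]
Total: 8 hits, 6 misses, 3 evictions

Answer: 3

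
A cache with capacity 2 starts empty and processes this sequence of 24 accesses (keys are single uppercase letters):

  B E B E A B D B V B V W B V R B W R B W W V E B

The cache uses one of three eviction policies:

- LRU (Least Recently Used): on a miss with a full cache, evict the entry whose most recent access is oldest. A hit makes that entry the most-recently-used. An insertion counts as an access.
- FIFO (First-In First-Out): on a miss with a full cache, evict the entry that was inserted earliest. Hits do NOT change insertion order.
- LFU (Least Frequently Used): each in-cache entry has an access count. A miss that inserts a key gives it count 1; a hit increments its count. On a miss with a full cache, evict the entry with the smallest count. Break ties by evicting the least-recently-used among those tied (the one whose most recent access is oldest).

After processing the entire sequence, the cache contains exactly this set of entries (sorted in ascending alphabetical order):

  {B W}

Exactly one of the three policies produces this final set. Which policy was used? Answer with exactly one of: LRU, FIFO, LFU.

Simulating under each policy and comparing final sets:
  LRU: final set = {B E} -> differs
  FIFO: final set = {B E} -> differs
  LFU: final set = {B W} -> MATCHES target
Only LFU produces the target set.

Answer: LFU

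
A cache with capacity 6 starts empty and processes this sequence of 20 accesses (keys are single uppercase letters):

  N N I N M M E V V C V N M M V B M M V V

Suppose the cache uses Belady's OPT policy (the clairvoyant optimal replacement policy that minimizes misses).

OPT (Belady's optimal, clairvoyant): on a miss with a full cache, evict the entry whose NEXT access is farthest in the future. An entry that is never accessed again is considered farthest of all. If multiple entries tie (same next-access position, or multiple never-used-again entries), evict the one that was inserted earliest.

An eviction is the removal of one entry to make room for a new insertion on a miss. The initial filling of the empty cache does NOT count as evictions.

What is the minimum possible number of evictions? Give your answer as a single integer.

Answer: 1

Derivation:
OPT (Belady) simulation (capacity=6):
  1. access N: MISS. Cache: [N]
  2. access N: HIT. Next use of N: step 4. Cache: [N]
  3. access I: MISS. Cache: [N I]
  4. access N: HIT. Next use of N: step 12. Cache: [N I]
  5. access M: MISS. Cache: [N I M]
  6. access M: HIT. Next use of M: step 13. Cache: [N I M]
  7. access E: MISS. Cache: [N I M E]
  8. access V: MISS. Cache: [N I M E V]
  9. access V: HIT. Next use of V: step 11. Cache: [N I M E V]
  10. access C: MISS. Cache: [N I M E V C]
  11. access V: HIT. Next use of V: step 15. Cache: [N I M E V C]
  12. access N: HIT. Next use of N: never. Cache: [N I M E V C]
  13. access M: HIT. Next use of M: step 14. Cache: [N I M E V C]
  14. access M: HIT. Next use of M: step 17. Cache: [N I M E V C]
  15. access V: HIT. Next use of V: step 19. Cache: [N I M E V C]
  16. access B: MISS, evict N (next use: never). Cache: [I M E V C B]
  17. access M: HIT. Next use of M: step 18. Cache: [I M E V C B]
  18. access M: HIT. Next use of M: never. Cache: [I M E V C B]
  19. access V: HIT. Next use of V: step 20. Cache: [I M E V C B]
  20. access V: HIT. Next use of V: never. Cache: [I M E V C B]
Total: 13 hits, 7 misses, 1 evictions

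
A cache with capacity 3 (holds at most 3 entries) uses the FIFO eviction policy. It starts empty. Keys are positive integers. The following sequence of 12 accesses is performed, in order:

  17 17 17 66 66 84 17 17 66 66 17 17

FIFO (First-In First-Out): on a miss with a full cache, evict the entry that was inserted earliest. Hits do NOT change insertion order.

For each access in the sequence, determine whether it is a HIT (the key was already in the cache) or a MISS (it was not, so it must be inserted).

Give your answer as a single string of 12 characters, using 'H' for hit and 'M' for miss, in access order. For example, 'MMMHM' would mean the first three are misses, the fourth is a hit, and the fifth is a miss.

Answer: MHHMHMHHHHHH

Derivation:
FIFO simulation (capacity=3):
  1. access 17: MISS. Cache (old->new): [17]
  2. access 17: HIT. Cache (old->new): [17]
  3. access 17: HIT. Cache (old->new): [17]
  4. access 66: MISS. Cache (old->new): [17 66]
  5. access 66: HIT. Cache (old->new): [17 66]
  6. access 84: MISS. Cache (old->new): [17 66 84]
  7. access 17: HIT. Cache (old->new): [17 66 84]
  8. access 17: HIT. Cache (old->new): [17 66 84]
  9. access 66: HIT. Cache (old->new): [17 66 84]
  10. access 66: HIT. Cache (old->new): [17 66 84]
  11. access 17: HIT. Cache (old->new): [17 66 84]
  12. access 17: HIT. Cache (old->new): [17 66 84]
Total: 9 hits, 3 misses, 0 evictions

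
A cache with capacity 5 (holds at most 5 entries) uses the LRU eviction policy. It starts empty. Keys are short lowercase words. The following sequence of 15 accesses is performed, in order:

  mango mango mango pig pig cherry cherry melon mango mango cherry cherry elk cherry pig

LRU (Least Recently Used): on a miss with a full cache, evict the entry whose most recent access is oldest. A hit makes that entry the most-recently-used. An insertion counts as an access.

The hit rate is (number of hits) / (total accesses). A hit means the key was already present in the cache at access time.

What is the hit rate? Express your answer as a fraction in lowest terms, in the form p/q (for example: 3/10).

LRU simulation (capacity=5):
  1. access mango: MISS. Cache (LRU->MRU): [mango]
  2. access mango: HIT. Cache (LRU->MRU): [mango]
  3. access mango: HIT. Cache (LRU->MRU): [mango]
  4. access pig: MISS. Cache (LRU->MRU): [mango pig]
  5. access pig: HIT. Cache (LRU->MRU): [mango pig]
  6. access cherry: MISS. Cache (LRU->MRU): [mango pig cherry]
  7. access cherry: HIT. Cache (LRU->MRU): [mango pig cherry]
  8. access melon: MISS. Cache (LRU->MRU): [mango pig cherry melon]
  9. access mango: HIT. Cache (LRU->MRU): [pig cherry melon mango]
  10. access mango: HIT. Cache (LRU->MRU): [pig cherry melon mango]
  11. access cherry: HIT. Cache (LRU->MRU): [pig melon mango cherry]
  12. access cherry: HIT. Cache (LRU->MRU): [pig melon mango cherry]
  13. access elk: MISS. Cache (LRU->MRU): [pig melon mango cherry elk]
  14. access cherry: HIT. Cache (LRU->MRU): [pig melon mango elk cherry]
  15. access pig: HIT. Cache (LRU->MRU): [melon mango elk cherry pig]
Total: 10 hits, 5 misses, 0 evictions

Hit rate = 10/15 = 2/3

Answer: 2/3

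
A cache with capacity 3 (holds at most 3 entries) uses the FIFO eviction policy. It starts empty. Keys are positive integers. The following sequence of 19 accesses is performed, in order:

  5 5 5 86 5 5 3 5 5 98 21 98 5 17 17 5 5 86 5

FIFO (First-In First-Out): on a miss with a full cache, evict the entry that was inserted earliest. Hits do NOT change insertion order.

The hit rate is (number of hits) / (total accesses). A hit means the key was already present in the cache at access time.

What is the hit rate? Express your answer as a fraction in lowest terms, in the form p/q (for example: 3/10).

FIFO simulation (capacity=3):
  1. access 5: MISS. Cache (old->new): [5]
  2. access 5: HIT. Cache (old->new): [5]
  3. access 5: HIT. Cache (old->new): [5]
  4. access 86: MISS. Cache (old->new): [5 86]
  5. access 5: HIT. Cache (old->new): [5 86]
  6. access 5: HIT. Cache (old->new): [5 86]
  7. access 3: MISS. Cache (old->new): [5 86 3]
  8. access 5: HIT. Cache (old->new): [5 86 3]
  9. access 5: HIT. Cache (old->new): [5 86 3]
  10. access 98: MISS, evict 5. Cache (old->new): [86 3 98]
  11. access 21: MISS, evict 86. Cache (old->new): [3 98 21]
  12. access 98: HIT. Cache (old->new): [3 98 21]
  13. access 5: MISS, evict 3. Cache (old->new): [98 21 5]
  14. access 17: MISS, evict 98. Cache (old->new): [21 5 17]
  15. access 17: HIT. Cache (old->new): [21 5 17]
  16. access 5: HIT. Cache (old->new): [21 5 17]
  17. access 5: HIT. Cache (old->new): [21 5 17]
  18. access 86: MISS, evict 21. Cache (old->new): [5 17 86]
  19. access 5: HIT. Cache (old->new): [5 17 86]
Total: 11 hits, 8 misses, 5 evictions

Hit rate = 11/19

Answer: 11/19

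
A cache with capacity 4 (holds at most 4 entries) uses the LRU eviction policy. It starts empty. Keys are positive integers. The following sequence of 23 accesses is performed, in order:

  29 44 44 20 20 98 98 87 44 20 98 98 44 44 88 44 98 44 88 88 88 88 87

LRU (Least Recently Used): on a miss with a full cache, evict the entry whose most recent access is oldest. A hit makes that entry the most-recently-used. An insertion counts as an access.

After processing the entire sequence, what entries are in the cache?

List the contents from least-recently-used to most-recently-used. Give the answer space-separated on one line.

LRU simulation (capacity=4):
  1. access 29: MISS. Cache (LRU->MRU): [29]
  2. access 44: MISS. Cache (LRU->MRU): [29 44]
  3. access 44: HIT. Cache (LRU->MRU): [29 44]
  4. access 20: MISS. Cache (LRU->MRU): [29 44 20]
  5. access 20: HIT. Cache (LRU->MRU): [29 44 20]
  6. access 98: MISS. Cache (LRU->MRU): [29 44 20 98]
  7. access 98: HIT. Cache (LRU->MRU): [29 44 20 98]
  8. access 87: MISS, evict 29. Cache (LRU->MRU): [44 20 98 87]
  9. access 44: HIT. Cache (LRU->MRU): [20 98 87 44]
  10. access 20: HIT. Cache (LRU->MRU): [98 87 44 20]
  11. access 98: HIT. Cache (LRU->MRU): [87 44 20 98]
  12. access 98: HIT. Cache (LRU->MRU): [87 44 20 98]
  13. access 44: HIT. Cache (LRU->MRU): [87 20 98 44]
  14. access 44: HIT. Cache (LRU->MRU): [87 20 98 44]
  15. access 88: MISS, evict 87. Cache (LRU->MRU): [20 98 44 88]
  16. access 44: HIT. Cache (LRU->MRU): [20 98 88 44]
  17. access 98: HIT. Cache (LRU->MRU): [20 88 44 98]
  18. access 44: HIT. Cache (LRU->MRU): [20 88 98 44]
  19. access 88: HIT. Cache (LRU->MRU): [20 98 44 88]
  20. access 88: HIT. Cache (LRU->MRU): [20 98 44 88]
  21. access 88: HIT. Cache (LRU->MRU): [20 98 44 88]
  22. access 88: HIT. Cache (LRU->MRU): [20 98 44 88]
  23. access 87: MISS, evict 20. Cache (LRU->MRU): [98 44 88 87]
Total: 16 hits, 7 misses, 3 evictions

Answer: 98 44 88 87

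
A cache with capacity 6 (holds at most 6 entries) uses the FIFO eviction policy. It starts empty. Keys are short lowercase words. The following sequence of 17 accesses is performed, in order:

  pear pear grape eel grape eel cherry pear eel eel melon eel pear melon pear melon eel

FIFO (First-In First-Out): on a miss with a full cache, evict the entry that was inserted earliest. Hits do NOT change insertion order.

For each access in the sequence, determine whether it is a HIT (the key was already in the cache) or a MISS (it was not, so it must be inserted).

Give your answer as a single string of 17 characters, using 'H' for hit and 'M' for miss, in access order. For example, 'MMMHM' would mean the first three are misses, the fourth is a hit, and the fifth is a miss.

Answer: MHMMHHMHHHMHHHHHH

Derivation:
FIFO simulation (capacity=6):
  1. access pear: MISS. Cache (old->new): [pear]
  2. access pear: HIT. Cache (old->new): [pear]
  3. access grape: MISS. Cache (old->new): [pear grape]
  4. access eel: MISS. Cache (old->new): [pear grape eel]
  5. access grape: HIT. Cache (old->new): [pear grape eel]
  6. access eel: HIT. Cache (old->new): [pear grape eel]
  7. access cherry: MISS. Cache (old->new): [pear grape eel cherry]
  8. access pear: HIT. Cache (old->new): [pear grape eel cherry]
  9. access eel: HIT. Cache (old->new): [pear grape eel cherry]
  10. access eel: HIT. Cache (old->new): [pear grape eel cherry]
  11. access melon: MISS. Cache (old->new): [pear grape eel cherry melon]
  12. access eel: HIT. Cache (old->new): [pear grape eel cherry melon]
  13. access pear: HIT. Cache (old->new): [pear grape eel cherry melon]
  14. access melon: HIT. Cache (old->new): [pear grape eel cherry melon]
  15. access pear: HIT. Cache (old->new): [pear grape eel cherry melon]
  16. access melon: HIT. Cache (old->new): [pear grape eel cherry melon]
  17. access eel: HIT. Cache (old->new): [pear grape eel cherry melon]
Total: 12 hits, 5 misses, 0 evictions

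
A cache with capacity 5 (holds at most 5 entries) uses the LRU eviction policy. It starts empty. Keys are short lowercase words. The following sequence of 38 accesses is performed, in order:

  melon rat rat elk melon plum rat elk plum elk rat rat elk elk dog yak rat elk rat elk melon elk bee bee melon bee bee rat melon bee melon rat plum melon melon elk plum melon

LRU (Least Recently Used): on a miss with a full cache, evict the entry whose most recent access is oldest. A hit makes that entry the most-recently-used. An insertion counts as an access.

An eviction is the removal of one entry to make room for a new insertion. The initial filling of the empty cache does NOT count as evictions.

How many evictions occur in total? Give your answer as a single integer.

LRU simulation (capacity=5):
  1. access melon: MISS. Cache (LRU->MRU): [melon]
  2. access rat: MISS. Cache (LRU->MRU): [melon rat]
  3. access rat: HIT. Cache (LRU->MRU): [melon rat]
  4. access elk: MISS. Cache (LRU->MRU): [melon rat elk]
  5. access melon: HIT. Cache (LRU->MRU): [rat elk melon]
  6. access plum: MISS. Cache (LRU->MRU): [rat elk melon plum]
  7. access rat: HIT. Cache (LRU->MRU): [elk melon plum rat]
  8. access elk: HIT. Cache (LRU->MRU): [melon plum rat elk]
  9. access plum: HIT. Cache (LRU->MRU): [melon rat elk plum]
  10. access elk: HIT. Cache (LRU->MRU): [melon rat plum elk]
  11. access rat: HIT. Cache (LRU->MRU): [melon plum elk rat]
  12. access rat: HIT. Cache (LRU->MRU): [melon plum elk rat]
  13. access elk: HIT. Cache (LRU->MRU): [melon plum rat elk]
  14. access elk: HIT. Cache (LRU->MRU): [melon plum rat elk]
  15. access dog: MISS. Cache (LRU->MRU): [melon plum rat elk dog]
  16. access yak: MISS, evict melon. Cache (LRU->MRU): [plum rat elk dog yak]
  17. access rat: HIT. Cache (LRU->MRU): [plum elk dog yak rat]
  18. access elk: HIT. Cache (LRU->MRU): [plum dog yak rat elk]
  19. access rat: HIT. Cache (LRU->MRU): [plum dog yak elk rat]
  20. access elk: HIT. Cache (LRU->MRU): [plum dog yak rat elk]
  21. access melon: MISS, evict plum. Cache (LRU->MRU): [dog yak rat elk melon]
  22. access elk: HIT. Cache (LRU->MRU): [dog yak rat melon elk]
  23. access bee: MISS, evict dog. Cache (LRU->MRU): [yak rat melon elk bee]
  24. access bee: HIT. Cache (LRU->MRU): [yak rat melon elk bee]
  25. access melon: HIT. Cache (LRU->MRU): [yak rat elk bee melon]
  26. access bee: HIT. Cache (LRU->MRU): [yak rat elk melon bee]
  27. access bee: HIT. Cache (LRU->MRU): [yak rat elk melon bee]
  28. access rat: HIT. Cache (LRU->MRU): [yak elk melon bee rat]
  29. access melon: HIT. Cache (LRU->MRU): [yak elk bee rat melon]
  30. access bee: HIT. Cache (LRU->MRU): [yak elk rat melon bee]
  31. access melon: HIT. Cache (LRU->MRU): [yak elk rat bee melon]
  32. access rat: HIT. Cache (LRU->MRU): [yak elk bee melon rat]
  33. access plum: MISS, evict yak. Cache (LRU->MRU): [elk bee melon rat plum]
  34. access melon: HIT. Cache (LRU->MRU): [elk bee rat plum melon]
  35. access melon: HIT. Cache (LRU->MRU): [elk bee rat plum melon]
  36. access elk: HIT. Cache (LRU->MRU): [bee rat plum melon elk]
  37. access plum: HIT. Cache (LRU->MRU): [bee rat melon elk plum]
  38. access melon: HIT. Cache (LRU->MRU): [bee rat elk plum melon]
Total: 29 hits, 9 misses, 4 evictions

Answer: 4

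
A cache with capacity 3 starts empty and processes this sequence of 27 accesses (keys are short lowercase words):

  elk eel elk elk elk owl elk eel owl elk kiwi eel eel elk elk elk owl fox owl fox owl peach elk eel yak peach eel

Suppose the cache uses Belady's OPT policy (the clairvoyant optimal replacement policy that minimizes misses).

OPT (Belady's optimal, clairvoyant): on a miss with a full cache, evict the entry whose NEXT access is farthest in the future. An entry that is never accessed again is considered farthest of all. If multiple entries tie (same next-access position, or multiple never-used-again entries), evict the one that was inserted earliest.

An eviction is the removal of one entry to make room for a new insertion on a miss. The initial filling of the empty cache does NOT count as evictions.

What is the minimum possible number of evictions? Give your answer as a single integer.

Answer: 6

Derivation:
OPT (Belady) simulation (capacity=3):
  1. access elk: MISS. Cache: [elk]
  2. access eel: MISS. Cache: [elk eel]
  3. access elk: HIT. Next use of elk: step 4. Cache: [elk eel]
  4. access elk: HIT. Next use of elk: step 5. Cache: [elk eel]
  5. access elk: HIT. Next use of elk: step 7. Cache: [elk eel]
  6. access owl: MISS. Cache: [elk eel owl]
  7. access elk: HIT. Next use of elk: step 10. Cache: [elk eel owl]
  8. access eel: HIT. Next use of eel: step 12. Cache: [elk eel owl]
  9. access owl: HIT. Next use of owl: step 17. Cache: [elk eel owl]
  10. access elk: HIT. Next use of elk: step 14. Cache: [elk eel owl]
  11. access kiwi: MISS, evict owl (next use: step 17). Cache: [elk eel kiwi]
  12. access eel: HIT. Next use of eel: step 13. Cache: [elk eel kiwi]
  13. access eel: HIT. Next use of eel: step 24. Cache: [elk eel kiwi]
  14. access elk: HIT. Next use of elk: step 15. Cache: [elk eel kiwi]
  15. access elk: HIT. Next use of elk: step 16. Cache: [elk eel kiwi]
  16. access elk: HIT. Next use of elk: step 23. Cache: [elk eel kiwi]
  17. access owl: MISS, evict kiwi (next use: never). Cache: [elk eel owl]
  18. access fox: MISS, evict eel (next use: step 24). Cache: [elk owl fox]
  19. access owl: HIT. Next use of owl: step 21. Cache: [elk owl fox]
  20. access fox: HIT. Next use of fox: never. Cache: [elk owl fox]
  21. access owl: HIT. Next use of owl: never. Cache: [elk owl fox]
  22. access peach: MISS, evict owl (next use: never). Cache: [elk fox peach]
  23. access elk: HIT. Next use of elk: never. Cache: [elk fox peach]
  24. access eel: MISS, evict elk (next use: never). Cache: [fox peach eel]
  25. access yak: MISS, evict fox (next use: never). Cache: [peach eel yak]
  26. access peach: HIT. Next use of peach: never. Cache: [peach eel yak]
  27. access eel: HIT. Next use of eel: never. Cache: [peach eel yak]
Total: 18 hits, 9 misses, 6 evictions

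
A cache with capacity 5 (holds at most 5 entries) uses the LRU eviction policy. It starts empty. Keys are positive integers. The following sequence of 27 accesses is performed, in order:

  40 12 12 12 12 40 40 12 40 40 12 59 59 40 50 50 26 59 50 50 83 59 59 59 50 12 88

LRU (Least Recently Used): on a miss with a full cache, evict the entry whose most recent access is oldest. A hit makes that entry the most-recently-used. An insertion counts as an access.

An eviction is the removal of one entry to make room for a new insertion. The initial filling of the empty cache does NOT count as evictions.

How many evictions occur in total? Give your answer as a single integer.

Answer: 3

Derivation:
LRU simulation (capacity=5):
  1. access 40: MISS. Cache (LRU->MRU): [40]
  2. access 12: MISS. Cache (LRU->MRU): [40 12]
  3. access 12: HIT. Cache (LRU->MRU): [40 12]
  4. access 12: HIT. Cache (LRU->MRU): [40 12]
  5. access 12: HIT. Cache (LRU->MRU): [40 12]
  6. access 40: HIT. Cache (LRU->MRU): [12 40]
  7. access 40: HIT. Cache (LRU->MRU): [12 40]
  8. access 12: HIT. Cache (LRU->MRU): [40 12]
  9. access 40: HIT. Cache (LRU->MRU): [12 40]
  10. access 40: HIT. Cache (LRU->MRU): [12 40]
  11. access 12: HIT. Cache (LRU->MRU): [40 12]
  12. access 59: MISS. Cache (LRU->MRU): [40 12 59]
  13. access 59: HIT. Cache (LRU->MRU): [40 12 59]
  14. access 40: HIT. Cache (LRU->MRU): [12 59 40]
  15. access 50: MISS. Cache (LRU->MRU): [12 59 40 50]
  16. access 50: HIT. Cache (LRU->MRU): [12 59 40 50]
  17. access 26: MISS. Cache (LRU->MRU): [12 59 40 50 26]
  18. access 59: HIT. Cache (LRU->MRU): [12 40 50 26 59]
  19. access 50: HIT. Cache (LRU->MRU): [12 40 26 59 50]
  20. access 50: HIT. Cache (LRU->MRU): [12 40 26 59 50]
  21. access 83: MISS, evict 12. Cache (LRU->MRU): [40 26 59 50 83]
  22. access 59: HIT. Cache (LRU->MRU): [40 26 50 83 59]
  23. access 59: HIT. Cache (LRU->MRU): [40 26 50 83 59]
  24. access 59: HIT. Cache (LRU->MRU): [40 26 50 83 59]
  25. access 50: HIT. Cache (LRU->MRU): [40 26 83 59 50]
  26. access 12: MISS, evict 40. Cache (LRU->MRU): [26 83 59 50 12]
  27. access 88: MISS, evict 26. Cache (LRU->MRU): [83 59 50 12 88]
Total: 19 hits, 8 misses, 3 evictions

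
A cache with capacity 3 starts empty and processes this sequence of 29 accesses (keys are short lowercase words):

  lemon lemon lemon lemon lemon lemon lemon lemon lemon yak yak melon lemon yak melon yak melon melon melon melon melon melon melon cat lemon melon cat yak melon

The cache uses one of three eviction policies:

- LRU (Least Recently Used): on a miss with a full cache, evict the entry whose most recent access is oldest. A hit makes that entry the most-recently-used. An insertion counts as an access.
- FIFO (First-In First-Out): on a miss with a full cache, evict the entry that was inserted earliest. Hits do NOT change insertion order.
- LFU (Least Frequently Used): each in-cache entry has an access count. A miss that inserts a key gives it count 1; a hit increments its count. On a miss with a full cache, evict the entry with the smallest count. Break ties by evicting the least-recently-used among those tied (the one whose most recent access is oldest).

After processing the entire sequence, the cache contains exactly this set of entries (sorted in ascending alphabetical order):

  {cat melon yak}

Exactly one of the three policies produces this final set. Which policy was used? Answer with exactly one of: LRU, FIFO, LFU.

Simulating under each policy and comparing final sets:
  LRU: final set = {cat melon yak} -> MATCHES target
  FIFO: final set = {lemon melon yak} -> differs
  LFU: final set = {lemon melon yak} -> differs
Only LRU produces the target set.

Answer: LRU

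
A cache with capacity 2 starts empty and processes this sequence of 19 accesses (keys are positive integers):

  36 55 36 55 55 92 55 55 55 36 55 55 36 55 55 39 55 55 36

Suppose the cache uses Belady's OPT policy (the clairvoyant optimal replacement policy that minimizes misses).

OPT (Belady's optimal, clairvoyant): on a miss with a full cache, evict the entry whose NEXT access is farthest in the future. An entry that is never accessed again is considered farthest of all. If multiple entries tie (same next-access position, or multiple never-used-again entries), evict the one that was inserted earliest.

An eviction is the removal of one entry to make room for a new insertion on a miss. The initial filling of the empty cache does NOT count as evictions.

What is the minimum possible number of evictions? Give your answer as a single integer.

Answer: 4

Derivation:
OPT (Belady) simulation (capacity=2):
  1. access 36: MISS. Cache: [36]
  2. access 55: MISS. Cache: [36 55]
  3. access 36: HIT. Next use of 36: step 10. Cache: [36 55]
  4. access 55: HIT. Next use of 55: step 5. Cache: [36 55]
  5. access 55: HIT. Next use of 55: step 7. Cache: [36 55]
  6. access 92: MISS, evict 36 (next use: step 10). Cache: [55 92]
  7. access 55: HIT. Next use of 55: step 8. Cache: [55 92]
  8. access 55: HIT. Next use of 55: step 9. Cache: [55 92]
  9. access 55: HIT. Next use of 55: step 11. Cache: [55 92]
  10. access 36: MISS, evict 92 (next use: never). Cache: [55 36]
  11. access 55: HIT. Next use of 55: step 12. Cache: [55 36]
  12. access 55: HIT. Next use of 55: step 14. Cache: [55 36]
  13. access 36: HIT. Next use of 36: step 19. Cache: [55 36]
  14. access 55: HIT. Next use of 55: step 15. Cache: [55 36]
  15. access 55: HIT. Next use of 55: step 17. Cache: [55 36]
  16. access 39: MISS, evict 36 (next use: step 19). Cache: [55 39]
  17. access 55: HIT. Next use of 55: step 18. Cache: [55 39]
  18. access 55: HIT. Next use of 55: never. Cache: [55 39]
  19. access 36: MISS, evict 55 (next use: never). Cache: [39 36]
Total: 13 hits, 6 misses, 4 evictions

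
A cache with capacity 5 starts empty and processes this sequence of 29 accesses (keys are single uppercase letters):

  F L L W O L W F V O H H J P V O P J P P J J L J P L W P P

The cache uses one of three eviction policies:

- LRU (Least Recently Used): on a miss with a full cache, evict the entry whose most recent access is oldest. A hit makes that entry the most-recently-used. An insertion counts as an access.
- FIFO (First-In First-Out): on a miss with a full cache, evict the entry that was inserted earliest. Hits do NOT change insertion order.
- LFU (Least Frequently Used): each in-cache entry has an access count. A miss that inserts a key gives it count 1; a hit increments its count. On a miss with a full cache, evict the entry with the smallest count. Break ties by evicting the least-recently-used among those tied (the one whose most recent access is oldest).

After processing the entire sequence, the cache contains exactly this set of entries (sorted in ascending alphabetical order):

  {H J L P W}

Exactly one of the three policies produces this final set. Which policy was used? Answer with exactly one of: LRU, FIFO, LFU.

Answer: FIFO

Derivation:
Simulating under each policy and comparing final sets:
  LRU: final set = {J L O P W} -> differs
  FIFO: final set = {H J L P W} -> MATCHES target
  LFU: final set = {J L O P W} -> differs
Only FIFO produces the target set.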